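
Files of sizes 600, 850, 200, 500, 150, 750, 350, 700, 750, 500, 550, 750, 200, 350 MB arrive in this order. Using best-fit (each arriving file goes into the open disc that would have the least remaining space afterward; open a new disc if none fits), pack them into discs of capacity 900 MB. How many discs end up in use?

9

  600 → disc 1 (new)  [load 600/900]
  850 → disc 2 (new)  [load 850/900]
  200 → disc 1  [load 800/900]
  500 → disc 3 (new)  [load 500/900]
  150 → disc 3  [load 650/900]
  750 → disc 4 (new)  [load 750/900]
  350 → disc 5 (new)  [load 350/900]
  700 → disc 6 (new)  [load 700/900]
  750 → disc 7 (new)  [load 750/900]
  500 → disc 5  [load 850/900]
  550 → disc 8 (new)  [load 550/900]
  750 → disc 9 (new)  [load 750/900]
  200 → disc 6  [load 900/900]
  350 → disc 8  [load 900/900]
9 discs opened.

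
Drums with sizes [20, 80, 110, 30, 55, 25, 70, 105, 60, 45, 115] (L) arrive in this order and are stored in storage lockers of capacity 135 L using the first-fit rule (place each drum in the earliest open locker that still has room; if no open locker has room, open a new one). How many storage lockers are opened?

6

  20 → locker 1 (new)  [load 20/135]
  80 → locker 1  [load 100/135]
  110 → locker 2 (new)  [load 110/135]
  30 → locker 1  [load 130/135]
  55 → locker 3 (new)  [load 55/135]
  25 → locker 2  [load 135/135]
  70 → locker 3  [load 125/135]
  105 → locker 4 (new)  [load 105/135]
  60 → locker 5 (new)  [load 60/135]
  45 → locker 5  [load 105/135]
  115 → locker 6 (new)  [load 115/135]
6 storage lockers opened.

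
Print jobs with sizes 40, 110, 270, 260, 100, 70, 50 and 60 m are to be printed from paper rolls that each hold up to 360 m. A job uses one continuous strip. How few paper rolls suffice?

3

Total = 270 + 260 + 110 + 100 + 70 + 60 + 50 + 40 = 960 m.
Lower bound: ⌈960/360⌉ = 3 paper rolls.
A packing using 3 paper rolls:
  roll 1: 270 + 70 = 340
  roll 2: 260 + 100 = 360
  roll 3: 110 + 60 + 50 + 40 = 260
This matches the lower bound, so 3 is optimal.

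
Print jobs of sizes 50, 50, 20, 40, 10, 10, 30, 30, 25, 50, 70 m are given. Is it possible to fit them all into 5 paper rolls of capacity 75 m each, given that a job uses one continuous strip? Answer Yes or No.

Total = 385 m; ⌈385/75⌉ = 6.
At least 6 paper rolls are required, but only 5 are allowed.

No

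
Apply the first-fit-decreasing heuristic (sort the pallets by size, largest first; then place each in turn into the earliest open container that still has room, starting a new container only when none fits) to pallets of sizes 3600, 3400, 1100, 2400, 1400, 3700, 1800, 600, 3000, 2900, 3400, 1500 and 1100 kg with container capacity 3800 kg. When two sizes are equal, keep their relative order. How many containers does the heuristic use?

9

Sorted descending: 3700, 3600, 3400, 3400, 3000, 2900, 2400, 1800, 1500, 1400, 1100, 1100, 600.
  3700 → container 1 (new)  [load 3700/3800]
  3600 → container 2 (new)  [load 3600/3800]
  3400 → container 3 (new)  [load 3400/3800]
  3400 → container 4 (new)  [load 3400/3800]
  3000 → container 5 (new)  [load 3000/3800]
  2900 → container 6 (new)  [load 2900/3800]
  2400 → container 7 (new)  [load 2400/3800]
  1800 → container 8 (new)  [load 1800/3800]
  1500 → container 8  [load 3300/3800]
  1400 → container 7  [load 3800/3800]
  1100 → container 9 (new)  [load 1100/3800]
  1100 → container 9  [load 2200/3800]
  600 → container 5  [load 3600/3800]
9 containers opened.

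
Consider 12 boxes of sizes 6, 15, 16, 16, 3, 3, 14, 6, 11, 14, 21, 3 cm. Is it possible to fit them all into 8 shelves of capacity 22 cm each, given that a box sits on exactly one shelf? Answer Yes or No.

A valid assignment using 7 shelves:
  shelf 1: 21 = 21
  shelf 2: 16 + 6 = 22
  shelf 3: 16 + 6 = 22
  shelf 4: 15 + 3 + 3 = 21
  shelf 5: 14 + 3 = 17
  shelf 6: 14 = 14
  shelf 7: 11 = 11
That uses only 7 ≤ 8, so 8 shelves are enough.

Yes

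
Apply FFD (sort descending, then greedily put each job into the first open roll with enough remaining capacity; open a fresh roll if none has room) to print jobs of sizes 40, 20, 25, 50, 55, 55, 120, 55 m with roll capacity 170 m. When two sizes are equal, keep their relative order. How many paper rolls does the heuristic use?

Sorted descending: 120, 55, 55, 55, 50, 40, 25, 20.
  120 → roll 1 (new)  [load 120/170]
  55 → roll 2 (new)  [load 55/170]
  55 → roll 2  [load 110/170]
  55 → roll 2  [load 165/170]
  50 → roll 1  [load 170/170]
  40 → roll 3 (new)  [load 40/170]
  25 → roll 3  [load 65/170]
  20 → roll 3  [load 85/170]
3 paper rolls opened.

3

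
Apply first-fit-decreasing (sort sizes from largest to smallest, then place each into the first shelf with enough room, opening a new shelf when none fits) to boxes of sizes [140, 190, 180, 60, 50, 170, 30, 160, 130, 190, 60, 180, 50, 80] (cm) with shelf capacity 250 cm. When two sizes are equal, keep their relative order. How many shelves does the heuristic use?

8

Sorted descending: 190, 190, 180, 180, 170, 160, 140, 130, 80, 60, 60, 50, 50, 30.
  190 → shelf 1 (new)  [load 190/250]
  190 → shelf 2 (new)  [load 190/250]
  180 → shelf 3 (new)  [load 180/250]
  180 → shelf 4 (new)  [load 180/250]
  170 → shelf 5 (new)  [load 170/250]
  160 → shelf 6 (new)  [load 160/250]
  140 → shelf 7 (new)  [load 140/250]
  130 → shelf 8 (new)  [load 130/250]
  80 → shelf 5  [load 250/250]
  60 → shelf 1  [load 250/250]
  60 → shelf 2  [load 250/250]
  50 → shelf 3  [load 230/250]
  50 → shelf 4  [load 230/250]
  30 → shelf 6  [load 190/250]
8 shelves opened.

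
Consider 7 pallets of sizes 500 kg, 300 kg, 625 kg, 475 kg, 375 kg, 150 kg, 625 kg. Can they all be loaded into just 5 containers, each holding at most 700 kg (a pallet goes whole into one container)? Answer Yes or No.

A valid assignment using 5 containers:
  container 1: 625 = 625
  container 2: 625 = 625
  container 3: 500 + 150 = 650
  container 4: 475 = 475
  container 5: 375 + 300 = 675
Every load is within 700 kg, so 5 containers suffice.

Yes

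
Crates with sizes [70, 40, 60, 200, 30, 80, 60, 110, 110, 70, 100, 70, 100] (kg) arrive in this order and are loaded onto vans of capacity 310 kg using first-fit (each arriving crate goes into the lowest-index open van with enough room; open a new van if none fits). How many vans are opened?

4

  70 → van 1 (new)  [load 70/310]
  40 → van 1  [load 110/310]
  60 → van 1  [load 170/310]
  200 → van 2 (new)  [load 200/310]
  30 → van 1  [load 200/310]
  80 → van 1  [load 280/310]
  60 → van 2  [load 260/310]
  110 → van 3 (new)  [load 110/310]
  110 → van 3  [load 220/310]
  70 → van 3  [load 290/310]
  100 → van 4 (new)  [load 100/310]
  70 → van 4  [load 170/310]
  100 → van 4  [load 270/310]
4 vans opened.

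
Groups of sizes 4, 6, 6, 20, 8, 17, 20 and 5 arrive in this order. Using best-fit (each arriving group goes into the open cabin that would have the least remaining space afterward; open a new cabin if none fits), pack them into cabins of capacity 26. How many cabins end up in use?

4

  4 → cabin 1 (new)  [load 4/26]
  6 → cabin 1  [load 10/26]
  6 → cabin 1  [load 16/26]
  20 → cabin 2 (new)  [load 20/26]
  8 → cabin 1  [load 24/26]
  17 → cabin 3 (new)  [load 17/26]
  20 → cabin 4 (new)  [load 20/26]
  5 → cabin 2  [load 25/26]
4 cabins opened.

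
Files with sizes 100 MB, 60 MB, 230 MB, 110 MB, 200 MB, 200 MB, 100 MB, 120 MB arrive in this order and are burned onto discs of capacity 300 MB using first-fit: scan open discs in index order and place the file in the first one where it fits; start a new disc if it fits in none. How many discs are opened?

  100 → disc 1 (new)  [load 100/300]
  60 → disc 1  [load 160/300]
  230 → disc 2 (new)  [load 230/300]
  110 → disc 1  [load 270/300]
  200 → disc 3 (new)  [load 200/300]
  200 → disc 4 (new)  [load 200/300]
  100 → disc 3  [load 300/300]
  120 → disc 5 (new)  [load 120/300]
5 discs opened.

5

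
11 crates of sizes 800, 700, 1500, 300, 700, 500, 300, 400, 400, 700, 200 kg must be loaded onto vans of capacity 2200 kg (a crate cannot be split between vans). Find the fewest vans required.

3

Total = 1500 + 800 + 700 + 700 + 700 + 500 + 400 + 400 + 300 + 300 + 200 = 6500 kg.
Lower bound: ⌈6500/2200⌉ = 3 vans.
A packing using 3 vans:
  van 1: 1500 + 700 = 2200
  van 2: 800 + 700 + 700 = 2200
  van 3: 500 + 400 + 400 + 300 + 300 + 200 = 2100
This matches the lower bound, so 3 is optimal.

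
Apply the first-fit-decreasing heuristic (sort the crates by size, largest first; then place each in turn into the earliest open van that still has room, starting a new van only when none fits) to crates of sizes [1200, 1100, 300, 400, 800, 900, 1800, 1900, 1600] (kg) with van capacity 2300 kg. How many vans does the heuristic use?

5

Sorted descending: 1900, 1800, 1600, 1200, 1100, 900, 800, 400, 300.
  1900 → van 1 (new)  [load 1900/2300]
  1800 → van 2 (new)  [load 1800/2300]
  1600 → van 3 (new)  [load 1600/2300]
  1200 → van 4 (new)  [load 1200/2300]
  1100 → van 4  [load 2300/2300]
  900 → van 5 (new)  [load 900/2300]
  800 → van 5  [load 1700/2300]
  400 → van 1  [load 2300/2300]
  300 → van 2  [load 2100/2300]
5 vans opened.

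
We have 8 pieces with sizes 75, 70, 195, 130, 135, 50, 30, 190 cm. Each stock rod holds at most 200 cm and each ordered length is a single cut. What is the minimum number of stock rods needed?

Total = 195 + 190 + 135 + 130 + 75 + 70 + 50 + 30 = 875 cm.
Lower bound: ⌈875/200⌉ = 5 stock rods.
A packing using 5 stock rods:
  stock rod 1: 195 = 195
  stock rod 2: 190 = 190
  stock rod 3: 135 + 50 = 185
  stock rod 4: 130 + 70 = 200
  stock rod 5: 75 + 30 = 105
This matches the lower bound, so 5 is optimal.

5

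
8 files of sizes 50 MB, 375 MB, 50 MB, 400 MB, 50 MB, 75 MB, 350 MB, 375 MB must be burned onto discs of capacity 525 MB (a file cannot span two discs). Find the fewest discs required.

4

Total = 400 + 375 + 375 + 350 + 75 + 50 + 50 + 50 = 1725 MB.
Lower bound: ⌈1725/525⌉ = 4 discs.
A packing using 4 discs:
  disc 1: 400 + 75 + 50 = 525
  disc 2: 375 + 50 + 50 = 475
  disc 3: 375 = 375
  disc 4: 350 = 350
This matches the lower bound, so 4 is optimal.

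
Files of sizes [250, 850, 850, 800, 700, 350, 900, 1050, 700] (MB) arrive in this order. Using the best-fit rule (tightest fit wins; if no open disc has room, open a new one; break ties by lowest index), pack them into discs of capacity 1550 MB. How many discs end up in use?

5

  250 → disc 1 (new)  [load 250/1550]
  850 → disc 1  [load 1100/1550]
  850 → disc 2 (new)  [load 850/1550]
  800 → disc 3 (new)  [load 800/1550]
  700 → disc 2  [load 1550/1550]
  350 → disc 1  [load 1450/1550]
  900 → disc 4 (new)  [load 900/1550]
  1050 → disc 5 (new)  [load 1050/1550]
  700 → disc 3  [load 1500/1550]
5 discs opened.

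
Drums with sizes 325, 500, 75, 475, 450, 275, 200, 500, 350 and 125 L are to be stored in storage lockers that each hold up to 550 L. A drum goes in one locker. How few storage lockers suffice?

7

Total = 500 + 500 + 475 + 450 + 350 + 325 + 275 + 200 + 125 + 75 = 3275 L.
Lower bound: ⌈3275/550⌉ = 6 storage lockers.
A packing using 7 storage lockers:
  locker 1: 500 = 500
  locker 2: 500 = 500
  locker 3: 475 + 75 = 550
  locker 4: 450 = 450
  locker 5: 350 + 200 = 550
  locker 6: 325 + 125 = 450
  locker 7: 275 = 275
No arrangement into 6 storage lockers stays within capacity, so 7 is optimal.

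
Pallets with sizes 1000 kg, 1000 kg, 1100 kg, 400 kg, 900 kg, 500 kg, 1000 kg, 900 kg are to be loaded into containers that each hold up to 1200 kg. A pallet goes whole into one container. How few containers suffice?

Total = 1100 + 1000 + 1000 + 1000 + 900 + 900 + 500 + 400 = 6800 kg.
Lower bound: ⌈6800/1200⌉ = 6 containers.
A packing using 7 containers:
  container 1: 1100 = 1100
  container 2: 1000 = 1000
  container 3: 1000 = 1000
  container 4: 1000 = 1000
  container 5: 900 = 900
  container 6: 900 = 900
  container 7: 500 + 400 = 900
No arrangement into 6 containers stays within capacity, so 7 is optimal.

7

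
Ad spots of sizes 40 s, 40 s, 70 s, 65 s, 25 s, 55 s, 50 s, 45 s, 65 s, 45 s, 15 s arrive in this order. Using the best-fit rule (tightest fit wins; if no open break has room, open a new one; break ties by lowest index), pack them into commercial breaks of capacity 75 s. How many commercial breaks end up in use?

9

  40 → break 1 (new)  [load 40/75]
  40 → break 2 (new)  [load 40/75]
  70 → break 3 (new)  [load 70/75]
  65 → break 4 (new)  [load 65/75]
  25 → break 1  [load 65/75]
  55 → break 5 (new)  [load 55/75]
  50 → break 6 (new)  [load 50/75]
  45 → break 7 (new)  [load 45/75]
  65 → break 8 (new)  [load 65/75]
  45 → break 9 (new)  [load 45/75]
  15 → break 5  [load 70/75]
9 commercial breaks opened.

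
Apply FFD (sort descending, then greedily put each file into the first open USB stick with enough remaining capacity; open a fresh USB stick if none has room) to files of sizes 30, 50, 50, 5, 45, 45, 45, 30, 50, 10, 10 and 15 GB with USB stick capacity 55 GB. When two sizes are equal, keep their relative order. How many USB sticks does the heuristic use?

Sorted descending: 50, 50, 50, 45, 45, 45, 30, 30, 15, 10, 10, 5.
  50 → USB stick 1 (new)  [load 50/55]
  50 → USB stick 2 (new)  [load 50/55]
  50 → USB stick 3 (new)  [load 50/55]
  45 → USB stick 4 (new)  [load 45/55]
  45 → USB stick 5 (new)  [load 45/55]
  45 → USB stick 6 (new)  [load 45/55]
  30 → USB stick 7 (new)  [load 30/55]
  30 → USB stick 8 (new)  [load 30/55]
  15 → USB stick 7  [load 45/55]
  10 → USB stick 4  [load 55/55]
  10 → USB stick 5  [load 55/55]
  5 → USB stick 1  [load 55/55]
8 USB sticks opened.

8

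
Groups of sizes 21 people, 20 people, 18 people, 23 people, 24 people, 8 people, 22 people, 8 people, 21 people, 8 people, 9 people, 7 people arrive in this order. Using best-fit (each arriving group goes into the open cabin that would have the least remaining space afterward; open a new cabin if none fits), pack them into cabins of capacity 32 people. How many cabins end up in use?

7

  21 → cabin 1 (new)  [load 21/32]
  20 → cabin 2 (new)  [load 20/32]
  18 → cabin 3 (new)  [load 18/32]
  23 → cabin 4 (new)  [load 23/32]
  24 → cabin 5 (new)  [load 24/32]
  8 → cabin 5  [load 32/32]
  22 → cabin 6 (new)  [load 22/32]
  8 → cabin 4  [load 31/32]
  21 → cabin 7 (new)  [load 21/32]
  8 → cabin 6  [load 30/32]
  9 → cabin 1  [load 30/32]
  7 → cabin 7  [load 28/32]
7 cabins opened.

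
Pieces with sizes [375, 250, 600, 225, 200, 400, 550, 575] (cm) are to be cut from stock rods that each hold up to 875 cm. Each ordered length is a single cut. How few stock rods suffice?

Total = 600 + 575 + 550 + 400 + 375 + 250 + 225 + 200 = 3175 cm.
Lower bound: ⌈3175/875⌉ = 4 stock rods.
A packing using 4 stock rods:
  stock rod 1: 600 + 250 = 850
  stock rod 2: 575 + 225 = 800
  stock rod 3: 550 + 200 = 750
  stock rod 4: 400 + 375 = 775
This matches the lower bound, so 4 is optimal.

4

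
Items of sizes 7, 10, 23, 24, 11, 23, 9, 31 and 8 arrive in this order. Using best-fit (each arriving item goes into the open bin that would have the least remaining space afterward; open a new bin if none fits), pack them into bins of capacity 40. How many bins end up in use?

  7 → bin 1 (new)  [load 7/40]
  10 → bin 1  [load 17/40]
  23 → bin 1  [load 40/40]
  24 → bin 2 (new)  [load 24/40]
  11 → bin 2  [load 35/40]
  23 → bin 3 (new)  [load 23/40]
  9 → bin 3  [load 32/40]
  31 → bin 4 (new)  [load 31/40]
  8 → bin 3  [load 40/40]
4 bins opened.

4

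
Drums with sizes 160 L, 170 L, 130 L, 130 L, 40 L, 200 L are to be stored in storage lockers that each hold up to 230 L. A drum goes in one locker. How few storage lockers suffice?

Total = 200 + 170 + 160 + 130 + 130 + 40 = 830 L.
Lower bound: ⌈830/230⌉ = 4 storage lockers.
Also, 5 drums each exceed 115 L, and no two of those can share a locker, so at least 5 storage lockers are needed.
A packing using 5 storage lockers:
  locker 1: 200 = 200
  locker 2: 170 + 40 = 210
  locker 3: 160 = 160
  locker 4: 130 = 130
  locker 5: 130 = 130
This matches the lower bound, so 5 is optimal.

5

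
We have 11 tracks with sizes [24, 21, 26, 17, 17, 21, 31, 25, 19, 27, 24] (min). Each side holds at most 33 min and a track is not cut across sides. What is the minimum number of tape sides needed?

Total = 31 + 27 + 26 + 25 + 24 + 24 + 21 + 21 + 19 + 17 + 17 = 252 min.
Lower bound: ⌈252/33⌉ = 8 tape sides.
Also, 11 tracks each exceed 33/2 min, and no two of those can share a side, so at least 11 tape sides are needed.
A packing using 11 tape sides:
  side 1: 31 = 31
  side 2: 27 = 27
  side 3: 26 = 26
  side 4: 25 = 25
  side 5: 24 = 24
  side 6: 24 = 24
  side 7: 21 = 21
  side 8: 21 = 21
  side 9: 19 = 19
  side 10: 17 = 17
  side 11: 17 = 17
This matches the lower bound, so 11 is optimal.

11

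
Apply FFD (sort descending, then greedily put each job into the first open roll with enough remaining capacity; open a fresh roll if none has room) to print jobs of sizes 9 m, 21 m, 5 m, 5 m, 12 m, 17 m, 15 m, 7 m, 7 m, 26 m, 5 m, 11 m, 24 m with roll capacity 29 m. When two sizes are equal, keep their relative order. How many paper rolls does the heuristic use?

Sorted descending: 26, 24, 21, 17, 15, 12, 11, 9, 7, 7, 5, 5, 5.
  26 → roll 1 (new)  [load 26/29]
  24 → roll 2 (new)  [load 24/29]
  21 → roll 3 (new)  [load 21/29]
  17 → roll 4 (new)  [load 17/29]
  15 → roll 5 (new)  [load 15/29]
  12 → roll 4  [load 29/29]
  11 → roll 5  [load 26/29]
  9 → roll 6 (new)  [load 9/29]
  7 → roll 3  [load 28/29]
  7 → roll 6  [load 16/29]
  5 → roll 2  [load 29/29]
  5 → roll 6  [load 21/29]
  5 → roll 6  [load 26/29]
6 paper rolls opened.

6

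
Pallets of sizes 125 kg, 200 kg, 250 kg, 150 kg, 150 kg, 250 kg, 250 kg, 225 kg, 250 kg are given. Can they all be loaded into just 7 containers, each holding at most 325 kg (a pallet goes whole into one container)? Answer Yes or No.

Yes

A valid assignment using 7 containers:
  container 1: 250 = 250
  container 2: 250 = 250
  container 3: 250 = 250
  container 4: 250 = 250
  container 5: 225 = 225
  container 6: 200 + 125 = 325
  container 7: 150 + 150 = 300
Every load is within 325 kg, so 7 containers suffice.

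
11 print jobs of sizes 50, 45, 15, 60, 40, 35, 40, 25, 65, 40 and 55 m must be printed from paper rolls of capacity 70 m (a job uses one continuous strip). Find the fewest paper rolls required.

Total = 65 + 60 + 55 + 50 + 45 + 40 + 40 + 40 + 35 + 25 + 15 = 470 m.
Lower bound: ⌈470/70⌉ = 7 paper rolls.
Also, 8 print jobs each exceed 35 m, and no two of those can share a roll, so at least 8 paper rolls are needed.
A packing using 9 paper rolls:
  roll 1: 65 = 65
  roll 2: 60 = 60
  roll 3: 55 + 15 = 70
  roll 4: 50 = 50
  roll 5: 45 + 25 = 70
  roll 6: 40 = 40
  roll 7: 40 = 40
  roll 8: 40 = 40
  roll 9: 35 = 35
No arrangement into 8 paper rolls stays within capacity, so 9 is optimal.

9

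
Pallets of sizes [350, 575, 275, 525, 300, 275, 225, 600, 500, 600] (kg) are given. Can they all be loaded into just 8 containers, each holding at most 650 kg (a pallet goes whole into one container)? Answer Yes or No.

Yes

A valid assignment using 8 containers:
  container 1: 600 = 600
  container 2: 600 = 600
  container 3: 575 = 575
  container 4: 525 = 525
  container 5: 500 = 500
  container 6: 350 + 300 = 650
  container 7: 275 + 275 = 550
  container 8: 225 = 225
Every load is within 650 kg, so 8 containers suffice.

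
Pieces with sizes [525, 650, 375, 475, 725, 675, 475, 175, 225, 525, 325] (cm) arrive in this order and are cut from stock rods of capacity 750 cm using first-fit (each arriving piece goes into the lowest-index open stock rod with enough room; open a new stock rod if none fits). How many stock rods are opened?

9

  525 → stock rod 1 (new)  [load 525/750]
  650 → stock rod 2 (new)  [load 650/750]
  375 → stock rod 3 (new)  [load 375/750]
  475 → stock rod 4 (new)  [load 475/750]
  725 → stock rod 5 (new)  [load 725/750]
  675 → stock rod 6 (new)  [load 675/750]
  475 → stock rod 7 (new)  [load 475/750]
  175 → stock rod 1  [load 700/750]
  225 → stock rod 3  [load 600/750]
  525 → stock rod 8 (new)  [load 525/750]
  325 → stock rod 9 (new)  [load 325/750]
9 stock rods opened.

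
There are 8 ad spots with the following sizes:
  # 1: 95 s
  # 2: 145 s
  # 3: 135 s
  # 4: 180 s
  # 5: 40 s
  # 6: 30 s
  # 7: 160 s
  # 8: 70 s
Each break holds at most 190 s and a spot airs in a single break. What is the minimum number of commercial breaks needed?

Total = 180 + 160 + 145 + 135 + 95 + 70 + 40 + 30 = 855 s.
Lower bound: ⌈855/190⌉ = 5 commercial breaks.
A packing using 5 commercial breaks:
  break 1: 180 = 180
  break 2: 160 + 30 = 190
  break 3: 145 + 40 = 185
  break 4: 135 = 135
  break 5: 95 + 70 = 165
This matches the lower bound, so 5 is optimal.

5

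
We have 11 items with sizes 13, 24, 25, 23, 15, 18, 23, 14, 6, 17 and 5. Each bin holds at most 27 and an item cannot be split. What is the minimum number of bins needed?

Total = 25 + 24 + 23 + 23 + 18 + 17 + 15 + 14 + 13 + 6 + 5 = 183.
Lower bound: ⌈183/27⌉ = 7 bins.
Also, 8 items each exceed 27/2, and no two of those can share a bin, so at least 8 bins are needed.
A packing using 8 bins:
  bin 1: 25 = 25
  bin 2: 24 = 24
  bin 3: 23 = 23
  bin 4: 23 = 23
  bin 5: 18 + 6 = 24
  bin 6: 17 + 5 = 22
  bin 7: 15 = 15
  bin 8: 14 + 13 = 27
This matches the lower bound, so 8 is optimal.

8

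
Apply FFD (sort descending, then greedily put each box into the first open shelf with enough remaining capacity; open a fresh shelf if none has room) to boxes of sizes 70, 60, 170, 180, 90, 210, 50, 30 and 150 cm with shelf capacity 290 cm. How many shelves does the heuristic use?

4

Sorted descending: 210, 180, 170, 150, 90, 70, 60, 50, 30.
  210 → shelf 1 (new)  [load 210/290]
  180 → shelf 2 (new)  [load 180/290]
  170 → shelf 3 (new)  [load 170/290]
  150 → shelf 4 (new)  [load 150/290]
  90 → shelf 2  [load 270/290]
  70 → shelf 1  [load 280/290]
  60 → shelf 3  [load 230/290]
  50 → shelf 3  [load 280/290]
  30 → shelf 4  [load 180/290]
4 shelves opened.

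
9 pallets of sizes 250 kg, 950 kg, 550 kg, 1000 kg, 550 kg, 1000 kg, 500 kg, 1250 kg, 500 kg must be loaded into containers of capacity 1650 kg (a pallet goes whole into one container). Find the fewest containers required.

Total = 1250 + 1000 + 1000 + 950 + 550 + 550 + 500 + 500 + 250 = 6550 kg.
Lower bound: ⌈6550/1650⌉ = 4 containers.
A packing using 5 containers:
  container 1: 1250 + 250 = 1500
  container 2: 1000 + 550 = 1550
  container 3: 1000 + 550 = 1550
  container 4: 950 + 500 = 1450
  container 5: 500 = 500
No arrangement into 4 containers stays within capacity, so 5 is optimal.

5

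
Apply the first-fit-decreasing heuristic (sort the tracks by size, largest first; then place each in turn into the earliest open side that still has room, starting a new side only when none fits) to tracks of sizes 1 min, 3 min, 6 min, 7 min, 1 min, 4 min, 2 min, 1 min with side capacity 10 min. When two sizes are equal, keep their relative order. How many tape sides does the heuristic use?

3

Sorted descending: 7, 6, 4, 3, 2, 1, 1, 1.
  7 → side 1 (new)  [load 7/10]
  6 → side 2 (new)  [load 6/10]
  4 → side 2  [load 10/10]
  3 → side 1  [load 10/10]
  2 → side 3 (new)  [load 2/10]
  1 → side 3  [load 3/10]
  1 → side 3  [load 4/10]
  1 → side 3  [load 5/10]
3 tape sides opened.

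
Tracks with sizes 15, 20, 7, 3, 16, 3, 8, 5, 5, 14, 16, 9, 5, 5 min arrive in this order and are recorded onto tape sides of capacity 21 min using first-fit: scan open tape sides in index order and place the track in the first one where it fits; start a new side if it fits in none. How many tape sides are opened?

7

  15 → side 1 (new)  [load 15/21]
  20 → side 2 (new)  [load 20/21]
  7 → side 3 (new)  [load 7/21]
  3 → side 1  [load 18/21]
  16 → side 4 (new)  [load 16/21]
  3 → side 1  [load 21/21]
  8 → side 3  [load 15/21]
  5 → side 3  [load 20/21]
  5 → side 4  [load 21/21]
  14 → side 5 (new)  [load 14/21]
  16 → side 6 (new)  [load 16/21]
  9 → side 7 (new)  [load 9/21]
  5 → side 5  [load 19/21]
  5 → side 6  [load 21/21]
7 tape sides opened.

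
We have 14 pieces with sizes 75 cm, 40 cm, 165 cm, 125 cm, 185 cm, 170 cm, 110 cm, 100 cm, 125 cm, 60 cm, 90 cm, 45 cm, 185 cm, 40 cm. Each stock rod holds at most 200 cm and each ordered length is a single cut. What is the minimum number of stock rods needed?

Total = 185 + 185 + 170 + 165 + 125 + 125 + 110 + 100 + 90 + 75 + 60 + 45 + 40 + 40 = 1515 cm.
Lower bound: ⌈1515/200⌉ = 8 stock rods.
A packing using 9 stock rods:
  stock rod 1: 185 = 185
  stock rod 2: 185 = 185
  stock rod 3: 170 = 170
  stock rod 4: 165 = 165
  stock rod 5: 125 + 75 = 200
  stock rod 6: 125 + 60 = 185
  stock rod 7: 110 + 90 = 200
  stock rod 8: 100 + 45 + 40 = 185
  stock rod 9: 40 = 40
No arrangement into 8 stock rods stays within capacity, so 9 is optimal.

9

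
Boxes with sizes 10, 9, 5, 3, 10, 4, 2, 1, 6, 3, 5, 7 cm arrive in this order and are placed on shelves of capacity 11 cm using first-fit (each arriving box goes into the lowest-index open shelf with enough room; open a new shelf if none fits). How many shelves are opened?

7

  10 → shelf 1 (new)  [load 10/11]
  9 → shelf 2 (new)  [load 9/11]
  5 → shelf 3 (new)  [load 5/11]
  3 → shelf 3  [load 8/11]
  10 → shelf 4 (new)  [load 10/11]
  4 → shelf 5 (new)  [load 4/11]
  2 → shelf 2  [load 11/11]
  1 → shelf 1  [load 11/11]
  6 → shelf 5  [load 10/11]
  3 → shelf 3  [load 11/11]
  5 → shelf 6 (new)  [load 5/11]
  7 → shelf 7 (new)  [load 7/11]
7 shelves opened.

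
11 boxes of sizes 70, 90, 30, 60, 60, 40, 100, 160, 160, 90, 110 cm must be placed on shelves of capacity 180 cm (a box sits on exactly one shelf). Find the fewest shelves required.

6

Total = 160 + 160 + 110 + 100 + 90 + 90 + 70 + 60 + 60 + 40 + 30 = 970 cm.
Lower bound: ⌈970/180⌉ = 6 shelves.
A packing using 6 shelves:
  shelf 1: 160 = 160
  shelf 2: 160 = 160
  shelf 3: 110 + 70 = 180
  shelf 4: 100 + 60 = 160
  shelf 5: 90 + 90 = 180
  shelf 6: 60 + 40 + 30 = 130
This matches the lower bound, so 6 is optimal.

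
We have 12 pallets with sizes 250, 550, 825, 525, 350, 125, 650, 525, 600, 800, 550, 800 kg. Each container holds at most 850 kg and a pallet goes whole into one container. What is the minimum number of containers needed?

Total = 825 + 800 + 800 + 650 + 600 + 550 + 550 + 525 + 525 + 350 + 250 + 125 = 6550 kg.
Lower bound: ⌈6550/850⌉ = 8 containers.
Also, 9 pallets each exceed 425 kg, and no two of those can share a container, so at least 9 containers are needed.
A packing using 10 containers:
  container 1: 825 = 825
  container 2: 800 = 800
  container 3: 800 = 800
  container 4: 650 + 125 = 775
  container 5: 600 + 250 = 850
  container 6: 550 = 550
  container 7: 550 = 550
  container 8: 525 = 525
  container 9: 525 = 525
  container 10: 350 = 350
No arrangement into 9 containers stays within capacity, so 10 is optimal.

10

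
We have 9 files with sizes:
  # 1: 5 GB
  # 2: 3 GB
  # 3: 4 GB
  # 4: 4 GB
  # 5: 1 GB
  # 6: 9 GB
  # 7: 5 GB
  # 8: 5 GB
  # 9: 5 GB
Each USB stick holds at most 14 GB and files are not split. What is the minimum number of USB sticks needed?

3

Total = 9 + 5 + 5 + 5 + 5 + 4 + 4 + 3 + 1 = 41 GB.
Lower bound: ⌈41/14⌉ = 3 USB sticks.
A packing using 3 USB sticks:
  USB stick 1: 9 + 5 = 14
  USB stick 2: 5 + 5 + 4 = 14
  USB stick 3: 5 + 4 + 3 + 1 = 13
This matches the lower bound, so 3 is optimal.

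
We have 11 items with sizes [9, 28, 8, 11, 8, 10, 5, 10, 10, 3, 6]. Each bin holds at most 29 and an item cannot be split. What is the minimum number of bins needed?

4

Total = 28 + 11 + 10 + 10 + 10 + 9 + 8 + 8 + 6 + 5 + 3 = 108.
Lower bound: ⌈108/29⌉ = 4 bins.
A packing using 4 bins:
  bin 1: 28 = 28
  bin 2: 11 + 10 + 8 = 29
  bin 3: 10 + 10 + 9 = 29
  bin 4: 8 + 6 + 5 + 3 = 22
This matches the lower bound, so 4 is optimal.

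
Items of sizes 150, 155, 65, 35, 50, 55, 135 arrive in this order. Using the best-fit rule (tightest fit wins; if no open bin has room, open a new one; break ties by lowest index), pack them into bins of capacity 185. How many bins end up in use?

4

  150 → bin 1 (new)  [load 150/185]
  155 → bin 2 (new)  [load 155/185]
  65 → bin 3 (new)  [load 65/185]
  35 → bin 1  [load 185/185]
  50 → bin 3  [load 115/185]
  55 → bin 3  [load 170/185]
  135 → bin 4 (new)  [load 135/185]
4 bins opened.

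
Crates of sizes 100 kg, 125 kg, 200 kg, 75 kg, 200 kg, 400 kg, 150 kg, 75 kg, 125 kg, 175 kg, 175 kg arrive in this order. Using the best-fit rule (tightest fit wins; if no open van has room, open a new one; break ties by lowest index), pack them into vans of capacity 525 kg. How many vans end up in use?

4

  100 → van 1 (new)  [load 100/525]
  125 → van 1  [load 225/525]
  200 → van 1  [load 425/525]
  75 → van 1  [load 500/525]
  200 → van 2 (new)  [load 200/525]
  400 → van 3 (new)  [load 400/525]
  150 → van 2  [load 350/525]
  75 → van 3  [load 475/525]
  125 → van 2  [load 475/525]
  175 → van 4 (new)  [load 175/525]
  175 → van 4  [load 350/525]
4 vans opened.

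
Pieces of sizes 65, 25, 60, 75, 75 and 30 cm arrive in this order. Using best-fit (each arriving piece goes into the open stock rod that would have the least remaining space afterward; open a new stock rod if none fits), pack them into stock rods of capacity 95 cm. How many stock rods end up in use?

4

  65 → stock rod 1 (new)  [load 65/95]
  25 → stock rod 1  [load 90/95]
  60 → stock rod 2 (new)  [load 60/95]
  75 → stock rod 3 (new)  [load 75/95]
  75 → stock rod 4 (new)  [load 75/95]
  30 → stock rod 2  [load 90/95]
4 stock rods opened.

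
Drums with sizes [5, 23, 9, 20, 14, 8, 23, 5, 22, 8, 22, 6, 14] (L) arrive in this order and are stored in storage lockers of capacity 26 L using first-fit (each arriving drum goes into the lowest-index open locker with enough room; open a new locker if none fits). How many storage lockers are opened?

8

  5 → locker 1 (new)  [load 5/26]
  23 → locker 2 (new)  [load 23/26]
  9 → locker 1  [load 14/26]
  20 → locker 3 (new)  [load 20/26]
  14 → locker 4 (new)  [load 14/26]
  8 → locker 1  [load 22/26]
  23 → locker 5 (new)  [load 23/26]
  5 → locker 3  [load 25/26]
  22 → locker 6 (new)  [load 22/26]
  8 → locker 4  [load 22/26]
  22 → locker 7 (new)  [load 22/26]
  6 → locker 8 (new)  [load 6/26]
  14 → locker 8  [load 20/26]
8 storage lockers opened.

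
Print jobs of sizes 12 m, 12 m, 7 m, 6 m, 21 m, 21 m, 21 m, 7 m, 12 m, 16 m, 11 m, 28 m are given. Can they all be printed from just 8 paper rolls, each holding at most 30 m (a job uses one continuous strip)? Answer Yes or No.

A valid assignment using 7 paper rolls:
  roll 1: 28 = 28
  roll 2: 21 + 7 = 28
  roll 3: 21 + 7 = 28
  roll 4: 21 + 6 = 27
  roll 5: 16 + 12 = 28
  roll 6: 12 + 12 = 24
  roll 7: 11 = 11
That uses only 7 ≤ 8, so 8 paper rolls are enough.

Yes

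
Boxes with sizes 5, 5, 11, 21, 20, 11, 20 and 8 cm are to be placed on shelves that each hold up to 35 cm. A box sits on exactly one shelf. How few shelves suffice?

4

Total = 21 + 20 + 20 + 11 + 11 + 8 + 5 + 5 = 101 cm.
Lower bound: ⌈101/35⌉ = 3 shelves.
A packing using 4 shelves:
  shelf 1: 21 + 11 = 32
  shelf 2: 20 + 11 = 31
  shelf 3: 20 + 8 + 5 = 33
  shelf 4: 5 = 5
No arrangement into 3 shelves stays within capacity, so 4 is optimal.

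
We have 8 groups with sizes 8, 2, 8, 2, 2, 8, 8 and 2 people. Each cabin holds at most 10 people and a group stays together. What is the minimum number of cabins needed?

4

Total = 8 + 8 + 8 + 8 + 2 + 2 + 2 + 2 = 40 people.
Lower bound: ⌈40/10⌉ = 4 cabins.
A packing using 4 cabins:
  cabin 1: 8 + 2 = 10
  cabin 2: 8 + 2 = 10
  cabin 3: 8 + 2 = 10
  cabin 4: 8 + 2 = 10
This matches the lower bound, so 4 is optimal.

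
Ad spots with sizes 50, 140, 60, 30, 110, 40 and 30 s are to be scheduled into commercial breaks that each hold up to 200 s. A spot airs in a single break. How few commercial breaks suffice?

Total = 140 + 110 + 60 + 50 + 40 + 30 + 30 = 460 s.
Lower bound: ⌈460/200⌉ = 3 commercial breaks.
A packing using 3 commercial breaks:
  break 1: 140 + 60 = 200
  break 2: 110 + 50 + 40 = 200
  break 3: 30 + 30 = 60
This matches the lower bound, so 3 is optimal.

3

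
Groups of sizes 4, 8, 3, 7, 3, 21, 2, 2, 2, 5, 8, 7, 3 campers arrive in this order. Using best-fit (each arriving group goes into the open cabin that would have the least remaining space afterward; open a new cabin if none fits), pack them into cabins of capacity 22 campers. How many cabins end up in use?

  4 → cabin 1 (new)  [load 4/22]
  8 → cabin 1  [load 12/22]
  3 → cabin 1  [load 15/22]
  7 → cabin 1  [load 22/22]
  3 → cabin 2 (new)  [load 3/22]
  21 → cabin 3 (new)  [load 21/22]
  2 → cabin 2  [load 5/22]
  2 → cabin 2  [load 7/22]
  2 → cabin 2  [load 9/22]
  5 → cabin 2  [load 14/22]
  8 → cabin 2  [load 22/22]
  7 → cabin 4 (new)  [load 7/22]
  3 → cabin 4  [load 10/22]
4 cabins opened.

4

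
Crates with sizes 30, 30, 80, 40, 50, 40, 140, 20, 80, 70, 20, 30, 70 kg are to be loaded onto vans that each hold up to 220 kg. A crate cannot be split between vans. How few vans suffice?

4

Total = 140 + 80 + 80 + 70 + 70 + 50 + 40 + 40 + 30 + 30 + 30 + 20 + 20 = 700 kg.
Lower bound: ⌈700/220⌉ = 4 vans.
A packing using 4 vans:
  van 1: 140 + 80 = 220
  van 2: 80 + 70 + 70 = 220
  van 3: 50 + 40 + 40 + 30 + 30 + 30 = 220
  van 4: 20 + 20 = 40
This matches the lower bound, so 4 is optimal.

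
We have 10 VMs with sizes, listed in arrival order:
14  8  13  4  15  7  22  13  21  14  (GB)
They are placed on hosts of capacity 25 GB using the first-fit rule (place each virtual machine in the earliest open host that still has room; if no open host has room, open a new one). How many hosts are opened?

7

  14 → host 1 (new)  [load 14/25]
  8 → host 1  [load 22/25]
  13 → host 2 (new)  [load 13/25]
  4 → host 2  [load 17/25]
  15 → host 3 (new)  [load 15/25]
  7 → host 2  [load 24/25]
  22 → host 4 (new)  [load 22/25]
  13 → host 5 (new)  [load 13/25]
  21 → host 6 (new)  [load 21/25]
  14 → host 7 (new)  [load 14/25]
7 hosts opened.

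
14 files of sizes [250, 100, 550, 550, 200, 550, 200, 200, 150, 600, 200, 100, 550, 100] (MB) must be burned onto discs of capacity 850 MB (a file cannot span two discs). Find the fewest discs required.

Total = 600 + 550 + 550 + 550 + 550 + 250 + 200 + 200 + 200 + 200 + 150 + 100 + 100 + 100 = 4300 MB.
Lower bound: ⌈4300/850⌉ = 6 discs.
A packing using 6 discs:
  disc 1: 600 + 250 = 850
  disc 2: 550 + 200 + 100 = 850
  disc 3: 550 + 200 + 100 = 850
  disc 4: 550 + 200 + 100 = 850
  disc 5: 550 + 200 = 750
  disc 6: 150 = 150
This matches the lower bound, so 6 is optimal.

6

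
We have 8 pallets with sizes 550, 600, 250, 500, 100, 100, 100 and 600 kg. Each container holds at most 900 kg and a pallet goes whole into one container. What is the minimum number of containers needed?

Total = 600 + 600 + 550 + 500 + 250 + 100 + 100 + 100 = 2800 kg.
Lower bound: ⌈2800/900⌉ = 4 containers.
A packing using 4 containers:
  container 1: 600 + 250 = 850
  container 2: 600 + 100 + 100 + 100 = 900
  container 3: 550 = 550
  container 4: 500 = 500
This matches the lower bound, so 4 is optimal.

4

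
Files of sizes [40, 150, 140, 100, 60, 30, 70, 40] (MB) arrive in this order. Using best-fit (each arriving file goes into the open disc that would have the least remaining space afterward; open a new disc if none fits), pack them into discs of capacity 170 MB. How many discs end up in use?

4

  40 → disc 1 (new)  [load 40/170]
  150 → disc 2 (new)  [load 150/170]
  140 → disc 3 (new)  [load 140/170]
  100 → disc 1  [load 140/170]
  60 → disc 4 (new)  [load 60/170]
  30 → disc 1  [load 170/170]
  70 → disc 4  [load 130/170]
  40 → disc 4  [load 170/170]
4 discs opened.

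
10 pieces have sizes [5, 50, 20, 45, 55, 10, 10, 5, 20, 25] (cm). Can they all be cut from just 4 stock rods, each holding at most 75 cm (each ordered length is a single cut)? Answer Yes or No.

A valid assignment using 4 stock rods:
  stock rod 1: 55 + 20 = 75
  stock rod 2: 50 + 25 = 75
  stock rod 3: 45 + 20 + 10 = 75
  stock rod 4: 10 + 5 + 5 = 20
Every load is within 75 cm, so 4 stock rods suffice.

Yes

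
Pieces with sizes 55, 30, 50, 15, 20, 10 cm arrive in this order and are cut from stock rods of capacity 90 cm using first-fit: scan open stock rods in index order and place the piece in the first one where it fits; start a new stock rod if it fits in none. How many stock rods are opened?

  55 → stock rod 1 (new)  [load 55/90]
  30 → stock rod 1  [load 85/90]
  50 → stock rod 2 (new)  [load 50/90]
  15 → stock rod 2  [load 65/90]
  20 → stock rod 2  [load 85/90]
  10 → stock rod 3 (new)  [load 10/90]
3 stock rods opened.

3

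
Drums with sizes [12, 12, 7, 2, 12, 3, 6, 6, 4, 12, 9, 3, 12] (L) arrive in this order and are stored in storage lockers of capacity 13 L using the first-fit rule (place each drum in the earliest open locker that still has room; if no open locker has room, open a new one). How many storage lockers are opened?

  12 → locker 1 (new)  [load 12/13]
  12 → locker 2 (new)  [load 12/13]
  7 → locker 3 (new)  [load 7/13]
  2 → locker 3  [load 9/13]
  12 → locker 4 (new)  [load 12/13]
  3 → locker 3  [load 12/13]
  6 → locker 5 (new)  [load 6/13]
  6 → locker 5  [load 12/13]
  4 → locker 6 (new)  [load 4/13]
  12 → locker 7 (new)  [load 12/13]
  9 → locker 6  [load 13/13]
  3 → locker 8 (new)  [load 3/13]
  12 → locker 9 (new)  [load 12/13]
9 storage lockers opened.

9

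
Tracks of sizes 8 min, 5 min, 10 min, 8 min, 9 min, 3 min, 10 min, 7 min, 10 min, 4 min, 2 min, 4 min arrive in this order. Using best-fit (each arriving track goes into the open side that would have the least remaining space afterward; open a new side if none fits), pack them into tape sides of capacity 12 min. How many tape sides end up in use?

7

  8 → side 1 (new)  [load 8/12]
  5 → side 2 (new)  [load 5/12]
  10 → side 3 (new)  [load 10/12]
  8 → side 4 (new)  [load 8/12]
  9 → side 5 (new)  [load 9/12]
  3 → side 5  [load 12/12]
  10 → side 6 (new)  [load 10/12]
  7 → side 2  [load 12/12]
  10 → side 7 (new)  [load 10/12]
  4 → side 1  [load 12/12]
  2 → side 3  [load 12/12]
  4 → side 4  [load 12/12]
7 tape sides opened.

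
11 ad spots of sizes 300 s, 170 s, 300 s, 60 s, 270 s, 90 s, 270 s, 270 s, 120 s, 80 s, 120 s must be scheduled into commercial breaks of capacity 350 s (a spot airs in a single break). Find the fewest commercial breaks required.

Total = 300 + 300 + 270 + 270 + 270 + 170 + 120 + 120 + 90 + 80 + 60 = 2050 s.
Lower bound: ⌈2050/350⌉ = 6 commercial breaks.
A packing using 7 commercial breaks:
  break 1: 300 = 300
  break 2: 300 = 300
  break 3: 270 + 80 = 350
  break 4: 270 + 60 = 330
  break 5: 270 = 270
  break 6: 170 + 120 = 290
  break 7: 120 + 90 = 210
No arrangement into 6 commercial breaks stays within capacity, so 7 is optimal.

7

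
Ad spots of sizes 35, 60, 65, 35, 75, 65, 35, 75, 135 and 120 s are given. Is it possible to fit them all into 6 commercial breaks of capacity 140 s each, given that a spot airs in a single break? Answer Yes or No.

A valid assignment using 6 commercial breaks:
  break 1: 135 = 135
  break 2: 120 = 120
  break 3: 75 + 65 = 140
  break 4: 75 + 65 = 140
  break 5: 60 + 35 + 35 = 130
  break 6: 35 = 35
Every load is within 140 s, so 6 commercial breaks suffice.

Yes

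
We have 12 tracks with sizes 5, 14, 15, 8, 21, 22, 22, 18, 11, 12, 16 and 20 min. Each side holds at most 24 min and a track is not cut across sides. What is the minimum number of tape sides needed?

Total = 22 + 22 + 21 + 20 + 18 + 16 + 15 + 14 + 12 + 11 + 8 + 5 = 184 min.
Lower bound: ⌈184/24⌉ = 8 tape sides.
A packing using 9 tape sides:
  side 1: 22 = 22
  side 2: 22 = 22
  side 3: 21 = 21
  side 4: 20 = 20
  side 5: 18 + 5 = 23
  side 6: 16 + 8 = 24
  side 7: 15 = 15
  side 8: 14 = 14
  side 9: 12 + 11 = 23
No arrangement into 8 tape sides stays within capacity, so 9 is optimal.

9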